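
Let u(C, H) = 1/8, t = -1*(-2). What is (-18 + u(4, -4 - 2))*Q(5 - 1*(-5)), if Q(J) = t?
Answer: -143/4 ≈ -35.750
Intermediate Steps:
t = 2
u(C, H) = ⅛
Q(J) = 2
(-18 + u(4, -4 - 2))*Q(5 - 1*(-5)) = (-18 + ⅛)*2 = -143/8*2 = -143/4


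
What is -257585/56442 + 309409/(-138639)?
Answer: -5908332177/869451382 ≈ -6.7955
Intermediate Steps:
-257585/56442 + 309409/(-138639) = -257585*1/56442 + 309409*(-1/138639) = -257585/56442 - 309409/138639 = -5908332177/869451382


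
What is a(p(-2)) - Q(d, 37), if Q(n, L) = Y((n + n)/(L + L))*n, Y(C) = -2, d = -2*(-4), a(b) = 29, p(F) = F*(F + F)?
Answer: 45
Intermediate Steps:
p(F) = 2*F² (p(F) = F*(2*F) = 2*F²)
d = 8
Q(n, L) = -2*n
a(p(-2)) - Q(d, 37) = 29 - (-2)*8 = 29 - 1*(-16) = 29 + 16 = 45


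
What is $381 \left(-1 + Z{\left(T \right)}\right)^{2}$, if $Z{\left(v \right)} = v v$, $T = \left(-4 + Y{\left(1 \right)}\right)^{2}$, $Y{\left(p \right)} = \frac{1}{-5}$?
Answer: $\frac{14318036668416}{390625} \approx 3.6654 \cdot 10^{7}$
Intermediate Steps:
$Y{\left(p \right)} = - \frac{1}{5}$
$T = \frac{441}{25}$ ($T = \left(-4 - \frac{1}{5}\right)^{2} = \left(- \frac{21}{5}\right)^{2} = \frac{441}{25} \approx 17.64$)
$Z{\left(v \right)} = v^{2}$
$381 \left(-1 + Z{\left(T \right)}\right)^{2} = 381 \left(-1 + \left(\frac{441}{25}\right)^{2}\right)^{2} = 381 \left(-1 + \frac{194481}{625}\right)^{2} = 381 \left(\frac{193856}{625}\right)^{2} = 381 \cdot \frac{37580148736}{390625} = \frac{14318036668416}{390625}$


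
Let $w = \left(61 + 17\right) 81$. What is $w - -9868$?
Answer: $16186$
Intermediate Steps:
$w = 6318$ ($w = 78 \cdot 81 = 6318$)
$w - -9868 = 6318 - -9868 = 6318 + 9868 = 16186$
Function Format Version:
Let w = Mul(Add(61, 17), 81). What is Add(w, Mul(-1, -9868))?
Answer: 16186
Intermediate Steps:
w = 6318 (w = Mul(78, 81) = 6318)
Add(w, Mul(-1, -9868)) = Add(6318, Mul(-1, -9868)) = Add(6318, 9868) = 16186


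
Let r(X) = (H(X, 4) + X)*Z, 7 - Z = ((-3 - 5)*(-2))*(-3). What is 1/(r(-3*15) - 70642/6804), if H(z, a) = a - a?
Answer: -3402/8455271 ≈ -0.00040235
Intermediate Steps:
H(z, a) = 0
Z = 55 (Z = 7 - (-3 - 5)*(-2)*(-3) = 7 - (-8*(-2))*(-3) = 7 - 16*(-3) = 7 - 1*(-48) = 7 + 48 = 55)
r(X) = 55*X (r(X) = (0 + X)*55 = X*55 = 55*X)
1/(r(-3*15) - 70642/6804) = 1/(55*(-3*15) - 70642/6804) = 1/(55*(-45) - 70642*1/6804) = 1/(-2475 - 35321/3402) = 1/(-8455271/3402) = -3402/8455271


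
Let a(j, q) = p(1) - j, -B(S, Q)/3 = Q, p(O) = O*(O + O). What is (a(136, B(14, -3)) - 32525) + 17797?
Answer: -14862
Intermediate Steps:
p(O) = 2*O² (p(O) = O*(2*O) = 2*O²)
B(S, Q) = -3*Q
a(j, q) = 2 - j (a(j, q) = 2*1² - j = 2*1 - j = 2 - j)
(a(136, B(14, -3)) - 32525) + 17797 = ((2 - 1*136) - 32525) + 17797 = ((2 - 136) - 32525) + 17797 = (-134 - 32525) + 17797 = -32659 + 17797 = -14862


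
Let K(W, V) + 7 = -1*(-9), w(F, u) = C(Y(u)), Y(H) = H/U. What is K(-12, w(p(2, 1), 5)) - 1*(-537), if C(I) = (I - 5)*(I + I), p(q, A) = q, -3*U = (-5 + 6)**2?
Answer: 539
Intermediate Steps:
U = -1/3 (U = -(-5 + 6)**2/3 = -1/3*1**2 = -1/3*1 = -1/3 ≈ -0.33333)
Y(H) = -3*H (Y(H) = H/(-1/3) = H*(-3) = -3*H)
C(I) = 2*I*(-5 + I) (C(I) = (-5 + I)*(2*I) = 2*I*(-5 + I))
w(F, u) = -6*u*(-5 - 3*u) (w(F, u) = 2*(-3*u)*(-5 - 3*u) = -6*u*(-5 - 3*u))
K(W, V) = 2 (K(W, V) = -7 - 1*(-9) = -7 + 9 = 2)
K(-12, w(p(2, 1), 5)) - 1*(-537) = 2 - 1*(-537) = 2 + 537 = 539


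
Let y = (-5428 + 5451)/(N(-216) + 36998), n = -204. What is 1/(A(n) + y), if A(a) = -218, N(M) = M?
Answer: -36782/8018453 ≈ -0.0045872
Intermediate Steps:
y = 23/36782 (y = (-5428 + 5451)/(-216 + 36998) = 23/36782 ≈ 0.00062531)
1/(A(n) + y) = 1/(-218 + 23/36782) = 1/(-8018453/36782) = -36782/8018453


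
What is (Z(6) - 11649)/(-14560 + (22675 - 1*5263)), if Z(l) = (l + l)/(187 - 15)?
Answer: -125226/30659 ≈ -4.0845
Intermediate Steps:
Z(l) = l/86 (Z(l) = (2*l)/172 = l/86)
(Z(6) - 11649)/(-14560 + (22675 - 1*5263)) = ((1/86)*6 - 11649)/(-14560 + (22675 - 1*5263)) = (3/43 - 11649)/(-14560 + (22675 - 5263)) = -500904/(43*(-14560 + 17412)) = -500904/43/2852 = -500904/43*1/2852 = -125226/30659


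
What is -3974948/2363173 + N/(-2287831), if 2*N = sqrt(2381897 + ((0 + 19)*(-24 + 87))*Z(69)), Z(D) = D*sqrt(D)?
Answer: -3974948/2363173 - sqrt(2381897 + 82593*sqrt(69))/4575662 ≈ -1.6824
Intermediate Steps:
Z(D) = D**(3/2)
N = sqrt(2381897 + 82593*sqrt(69))/2 (N = sqrt(2381897 + ((0 + 19)*(-24 + 87))*69**(3/2))/2 = sqrt(2381897 + (19*63)*(69*sqrt(69)))/2 = sqrt(2381897 + 1197*(69*sqrt(69)))/2 = sqrt(2381897 + 82593*sqrt(69))/2 ≈ 875.78)
-3974948/2363173 + N/(-2287831) = -3974948/2363173 + (sqrt(2381897 + 82593*sqrt(69))/2)/(-2287831) = -3974948*1/2363173 + (sqrt(2381897 + 82593*sqrt(69))/2)*(-1/2287831) = -3974948/2363173 - sqrt(2381897 + 82593*sqrt(69))/4575662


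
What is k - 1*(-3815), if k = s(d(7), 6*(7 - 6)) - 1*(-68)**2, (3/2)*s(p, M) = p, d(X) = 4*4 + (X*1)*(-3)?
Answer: -2437/3 ≈ -812.33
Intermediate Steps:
d(X) = 16 - 3*X (d(X) = 16 + X*(-3) = 16 - 3*X)
s(p, M) = 2*p/3
k = -13882/3 (k = 2*(16 - 3*7)/3 - 1*(-68)**2 = 2*(16 - 21)/3 - 1*4624 = (2/3)*(-5) - 4624 = -10/3 - 4624 = -13882/3 ≈ -4627.3)
k - 1*(-3815) = -13882/3 - 1*(-3815) = -13882/3 + 3815 = -2437/3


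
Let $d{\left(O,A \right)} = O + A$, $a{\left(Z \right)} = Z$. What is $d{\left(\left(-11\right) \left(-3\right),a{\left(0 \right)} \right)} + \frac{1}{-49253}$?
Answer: $\frac{1625348}{49253} \approx 33.0$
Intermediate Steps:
$d{\left(O,A \right)} = A + O$
$d{\left(\left(-11\right) \left(-3\right),a{\left(0 \right)} \right)} + \frac{1}{-49253} = \left(0 - -33\right) + \frac{1}{-49253} = \left(0 + 33\right) - \frac{1}{49253} = 33 - \frac{1}{49253} = \frac{1625348}{49253}$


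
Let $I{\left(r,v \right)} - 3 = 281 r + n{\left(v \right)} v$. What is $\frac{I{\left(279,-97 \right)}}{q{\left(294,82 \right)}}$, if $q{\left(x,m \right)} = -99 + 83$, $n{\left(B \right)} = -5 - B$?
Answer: $- \frac{34739}{8} \approx -4342.4$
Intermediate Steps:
$q{\left(x,m \right)} = -16$
$I{\left(r,v \right)} = 3 + 281 r + v \left(-5 - v\right)$ ($I{\left(r,v \right)} = 3 + \left(281 r + \left(-5 - v\right) v\right) = 3 + \left(281 r + v \left(-5 - v\right)\right) = 3 + 281 r + v \left(-5 - v\right)$)
$\frac{I{\left(279,-97 \right)}}{q{\left(294,82 \right)}} = \frac{3 + 281 \cdot 279 - - 97 \left(5 - 97\right)}{-16} = \left(3 + 78399 - \left(-97\right) \left(-92\right)\right) \left(- \frac{1}{16}\right) = \left(3 + 78399 - 8924\right) \left(- \frac{1}{16}\right) = 69478 \left(- \frac{1}{16}\right) = - \frac{34739}{8}$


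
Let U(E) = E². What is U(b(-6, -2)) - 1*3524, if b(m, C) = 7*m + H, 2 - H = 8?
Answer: -1220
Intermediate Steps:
H = -6 (H = 2 - 1*8 = 2 - 8 = -6)
b(m, C) = -6 + 7*m (b(m, C) = 7*m - 6 = -6 + 7*m)
U(b(-6, -2)) - 1*3524 = (-6 + 7*(-6))² - 1*3524 = (-6 - 42)² - 3524 = (-48)² - 3524 = 2304 - 3524 = -1220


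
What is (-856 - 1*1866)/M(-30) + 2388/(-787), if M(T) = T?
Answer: 1035287/11805 ≈ 87.699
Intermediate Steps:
(-856 - 1*1866)/M(-30) + 2388/(-787) = (-856 - 1*1866)/(-30) + 2388/(-787) = (-856 - 1866)*(-1/30) + 2388*(-1/787) = -2722*(-1/30) - 2388/787 = 1361/15 - 2388/787 = 1035287/11805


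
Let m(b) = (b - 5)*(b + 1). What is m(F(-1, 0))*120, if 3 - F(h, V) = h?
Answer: -600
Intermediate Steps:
F(h, V) = 3 - h
m(b) = (1 + b)*(-5 + b) (m(b) = (-5 + b)*(1 + b) = (1 + b)*(-5 + b))
m(F(-1, 0))*120 = (-5 + (3 - 1*(-1))² - 4*(3 - 1*(-1)))*120 = (-5 + (3 + 1)² - 4*(3 + 1))*120 = (-5 + 4² - 4*4)*120 = (-5 + 16 - 16)*120 = -5*120 = -600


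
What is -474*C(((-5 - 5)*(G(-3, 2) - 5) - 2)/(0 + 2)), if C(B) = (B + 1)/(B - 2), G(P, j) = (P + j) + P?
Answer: -3555/7 ≈ -507.86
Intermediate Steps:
G(P, j) = j + 2*P
C(B) = (1 + B)/(-2 + B)
-474*C(((-5 - 5)*(G(-3, 2) - 5) - 2)/(0 + 2)) = -474*(1 + ((-5 - 5)*((2 + 2*(-3)) - 5) - 2)/(0 + 2))/(-2 + ((-5 - 5)*((2 + 2*(-3)) - 5) - 2)/(0 + 2)) = -474*(1 + (-10*((2 - 6) - 5) - 2)/2)/(-2 + (-10*((2 - 6) - 5) - 2)/2) = -474*(1 + (-10*(-4 - 5) - 2)*(1/2))/(-2 + (-10*(-4 - 5) - 2)*(1/2)) = -474*(1 + (-10*(-9) - 2)*(1/2))/(-2 + (-10*(-9) - 2)*(1/2)) = -474*(1 + (90 - 2)*(1/2))/(-2 + (90 - 2)*(1/2)) = -474*(1 + 88*(1/2))/(-2 + 88*(1/2)) = -474*(1 + 44)/(-2 + 44) = -474*45/42 = -79*45/7 = -474*15/14 = -3555/7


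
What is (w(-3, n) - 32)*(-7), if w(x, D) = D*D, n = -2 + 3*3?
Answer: -119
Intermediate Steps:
n = 7 (n = -2 + 9 = 7)
w(x, D) = D²
(w(-3, n) - 32)*(-7) = (7² - 32)*(-7) = (49 - 32)*(-7) = 17*(-7) = -119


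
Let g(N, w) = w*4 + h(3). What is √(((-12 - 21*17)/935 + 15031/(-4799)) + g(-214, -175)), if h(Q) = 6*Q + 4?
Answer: I*√13721691047049590/4487065 ≈ 26.106*I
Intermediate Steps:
h(Q) = 4 + 6*Q
g(N, w) = 22 + 4*w (g(N, w) = w*4 + (4 + 6*3) = 4*w + (4 + 18) = 4*w + 22 = 22 + 4*w)
√(((-12 - 21*17)/935 + 15031/(-4799)) + g(-214, -175)) = √(((-12 - 21*17)/935 + 15031/(-4799)) + (22 + 4*(-175))) = √(((-12 - 357)*(1/935) + 15031*(-1/4799)) + (22 - 700)) = √((-369*1/935 - 15031/4799) - 678) = √((-369/935 - 15031/4799) - 678) = √(-15824816/4487065 - 678) = √(-3058054886/4487065) = I*√13721691047049590/4487065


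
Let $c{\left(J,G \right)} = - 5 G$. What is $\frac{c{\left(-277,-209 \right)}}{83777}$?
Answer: $\frac{1045}{83777} \approx 0.012474$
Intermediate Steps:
$\frac{c{\left(-277,-209 \right)}}{83777} = \frac{\left(-5\right) \left(-209\right)}{83777} = 1045 \cdot \frac{1}{83777} = \frac{1045}{83777}$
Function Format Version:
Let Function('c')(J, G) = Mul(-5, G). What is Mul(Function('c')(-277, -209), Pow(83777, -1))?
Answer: Rational(1045, 83777) ≈ 0.012474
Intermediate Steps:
Mul(Function('c')(-277, -209), Pow(83777, -1)) = Mul(Mul(-5, -209), Pow(83777, -1)) = Mul(1045, Rational(1, 83777)) = Rational(1045, 83777)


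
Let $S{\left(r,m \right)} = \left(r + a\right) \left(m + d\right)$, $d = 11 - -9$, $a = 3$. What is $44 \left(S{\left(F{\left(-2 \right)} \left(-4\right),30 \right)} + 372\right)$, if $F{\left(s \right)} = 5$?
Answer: $-21032$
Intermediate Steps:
$d = 20$ ($d = 11 + 9 = 20$)
$S{\left(r,m \right)} = \left(3 + r\right) \left(20 + m\right)$ ($S{\left(r,m \right)} = \left(r + 3\right) \left(m + 20\right) = \left(3 + r\right) \left(20 + m\right)$)
$44 \left(S{\left(F{\left(-2 \right)} \left(-4\right),30 \right)} + 372\right) = 44 \left(\left(60 + 3 \cdot 30 + 20 \cdot 5 \left(-4\right) + 30 \cdot 5 \left(-4\right)\right) + 372\right) = 44 \left(\left(60 + 90 + 20 \left(-20\right) + 30 \left(-20\right)\right) + 372\right) = 44 \left(\left(60 + 90 - 400 - 600\right) + 372\right) = 44 \left(-850 + 372\right) = 44 \left(-478\right) = -21032$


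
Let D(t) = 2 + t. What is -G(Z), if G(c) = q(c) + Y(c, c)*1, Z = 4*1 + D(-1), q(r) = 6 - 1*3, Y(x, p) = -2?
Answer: -1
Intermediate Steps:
q(r) = 3 (q(r) = 6 - 3 = 3)
Z = 5 (Z = 4*1 + (2 - 1) = 4 + 1 = 5)
G(c) = 1 (G(c) = 3 - 2*1 = 3 - 2 = 1)
-G(Z) = -1*1 = -1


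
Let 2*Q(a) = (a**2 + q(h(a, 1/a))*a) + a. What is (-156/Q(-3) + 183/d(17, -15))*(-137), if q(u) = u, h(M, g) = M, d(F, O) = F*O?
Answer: 250573/85 ≈ 2947.9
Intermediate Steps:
Q(a) = a**2 + a/2 (Q(a) = ((a**2 + a*a) + a)/2 = ((a**2 + a**2) + a)/2 = (2*a**2 + a)/2 = (a + 2*a**2)/2 = a**2 + a/2)
(-156/Q(-3) + 183/d(17, -15))*(-137) = (-156*(-1/(3*(1/2 - 3))) + 183/((17*(-15))))*(-137) = (-156/((-3*(-5/2))) + 183/(-255))*(-137) = (-156/15/2 + 183*(-1/255))*(-137) = (-156*2/15 - 61/85)*(-137) = (-104/5 - 61/85)*(-137) = -1829/85*(-137) = 250573/85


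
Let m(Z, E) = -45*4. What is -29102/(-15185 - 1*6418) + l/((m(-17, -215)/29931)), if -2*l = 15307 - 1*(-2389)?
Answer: 52973302478/36005 ≈ 1.4713e+6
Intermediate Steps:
m(Z, E) = -180
l = -8848 (l = -(15307 - 1*(-2389))/2 = -(15307 + 2389)/2 = -½*17696 = -8848)
-29102/(-15185 - 1*6418) + l/((m(-17, -215)/29931)) = -29102/(-15185 - 1*6418) - 8848/((-180/29931)) = -29102/(-15185 - 6418) - 8848/((-180*1/29931)) = -29102/(-21603) - 8848/(-60/9977) = -29102*(-1/21603) - 8848*(-9977/60) = 29102/21603 + 22069124/15 = 52973302478/36005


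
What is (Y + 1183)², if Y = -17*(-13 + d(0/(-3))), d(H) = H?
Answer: 1971216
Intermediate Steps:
Y = 221 (Y = -17*(-13 + 0/(-3)) = -17*(-13 + 0*(-⅓)) = -17*(-13 + 0) = -17*(-13) = 221)
(Y + 1183)² = (221 + 1183)² = 1404² = 1971216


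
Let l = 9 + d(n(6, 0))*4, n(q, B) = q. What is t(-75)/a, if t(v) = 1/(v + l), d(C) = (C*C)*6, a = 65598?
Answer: 1/52347204 ≈ 1.9103e-8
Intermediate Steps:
d(C) = 6*C² (d(C) = C²*6 = 6*C²)
l = 873 (l = 9 + (6*6²)*4 = 9 + (6*36)*4 = 9 + 216*4 = 9 + 864 = 873)
t(v) = 1/(873 + v) (t(v) = 1/(v + 873) = 1/(873 + v))
t(-75)/a = 1/((873 - 75)*65598) = (1/65598)/798 = (1/798)*(1/65598) = 1/52347204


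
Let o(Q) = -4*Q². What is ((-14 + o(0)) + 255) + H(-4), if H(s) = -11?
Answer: 230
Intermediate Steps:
((-14 + o(0)) + 255) + H(-4) = ((-14 - 4*0²) + 255) - 11 = ((-14 - 4*0) + 255) - 11 = ((-14 + 0) + 255) - 11 = (-14 + 255) - 11 = 241 - 11 = 230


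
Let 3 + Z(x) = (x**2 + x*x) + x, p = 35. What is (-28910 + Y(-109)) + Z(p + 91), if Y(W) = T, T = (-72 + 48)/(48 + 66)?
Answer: 56331/19 ≈ 2964.8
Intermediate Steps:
T = -4/19 (T = -24/114 = -24*1/114 = -4/19 ≈ -0.21053)
Y(W) = -4/19
Z(x) = -3 + x + 2*x**2 (Z(x) = -3 + ((x**2 + x*x) + x) = -3 + ((x**2 + x**2) + x) = -3 + (2*x**2 + x) = -3 + (x + 2*x**2) = -3 + x + 2*x**2)
(-28910 + Y(-109)) + Z(p + 91) = (-28910 - 4/19) + (-3 + (35 + 91) + 2*(35 + 91)**2) = -549294/19 + (-3 + 126 + 2*126**2) = -549294/19 + (-3 + 126 + 2*15876) = -549294/19 + (-3 + 126 + 31752) = -549294/19 + 31875 = 56331/19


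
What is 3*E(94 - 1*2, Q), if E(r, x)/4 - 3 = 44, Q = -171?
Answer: 564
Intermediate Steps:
E(r, x) = 188 (E(r, x) = 12 + 4*44 = 12 + 176 = 188)
3*E(94 - 1*2, Q) = 3*188 = 564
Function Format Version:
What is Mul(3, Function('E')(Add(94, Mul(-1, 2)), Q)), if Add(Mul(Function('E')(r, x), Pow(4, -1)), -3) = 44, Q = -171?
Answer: 564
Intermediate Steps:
Function('E')(r, x) = 188 (Function('E')(r, x) = Add(12, Mul(4, 44)) = Add(12, 176) = 188)
Mul(3, Function('E')(Add(94, Mul(-1, 2)), Q)) = Mul(3, 188) = 564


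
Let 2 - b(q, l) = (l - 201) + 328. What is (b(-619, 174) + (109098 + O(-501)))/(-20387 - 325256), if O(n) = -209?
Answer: -108590/345643 ≈ -0.31417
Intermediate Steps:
b(q, l) = -125 - l (b(q, l) = 2 - ((l - 201) + 328) = 2 - ((-201 + l) + 328) = 2 - (127 + l) = 2 + (-127 - l) = -125 - l)
(b(-619, 174) + (109098 + O(-501)))/(-20387 - 325256) = ((-125 - 1*174) + (109098 - 209))/(-20387 - 325256) = ((-125 - 174) + 108889)/(-345643) = (-299 + 108889)*(-1/345643) = 108590*(-1/345643) = -108590/345643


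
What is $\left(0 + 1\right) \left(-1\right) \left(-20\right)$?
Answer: $20$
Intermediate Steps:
$\left(0 + 1\right) \left(-1\right) \left(-20\right) = 1 \left(-1\right) \left(-20\right) = \left(-1\right) \left(-20\right) = 20$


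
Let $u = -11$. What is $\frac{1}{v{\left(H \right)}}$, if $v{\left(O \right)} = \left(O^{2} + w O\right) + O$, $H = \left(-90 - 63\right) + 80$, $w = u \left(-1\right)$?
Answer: $\frac{1}{4453} \approx 0.00022457$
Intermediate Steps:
$w = 11$ ($w = \left(-11\right) \left(-1\right) = 11$)
$H = -73$ ($H = -153 + 80 = -73$)
$v{\left(O \right)} = O^{2} + 12 O$ ($v{\left(O \right)} = \left(O^{2} + 11 O\right) + O = O^{2} + 12 O$)
$\frac{1}{v{\left(H \right)}} = \frac{1}{\left(-73\right) \left(12 - 73\right)} = \frac{1}{\left(-73\right) \left(-61\right)} = \frac{1}{4453}$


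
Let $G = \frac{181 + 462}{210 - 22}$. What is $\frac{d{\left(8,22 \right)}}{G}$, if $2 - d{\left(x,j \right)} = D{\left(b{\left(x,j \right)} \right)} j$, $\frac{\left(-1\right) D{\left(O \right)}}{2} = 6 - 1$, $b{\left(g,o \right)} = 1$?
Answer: $\frac{41736}{643} \approx 64.908$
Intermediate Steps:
$D{\left(O \right)} = -10$ ($D{\left(O \right)} = - 2 \left(6 - 1\right) = \left(-2\right) 5 = -10$)
$G = \frac{643}{188} \approx 3.4202$
$d{\left(x,j \right)} = 2 + 10 j$ ($d{\left(x,j \right)} = 2 - - 10 j = 2 + 10 j$)
$\frac{d{\left(8,22 \right)}}{G} = \frac{2 + 10 \cdot 22}{\frac{643}{188}} = \left(2 + 220\right) \frac{188}{643} = 222 \cdot \frac{188}{643} = \frac{41736}{643}$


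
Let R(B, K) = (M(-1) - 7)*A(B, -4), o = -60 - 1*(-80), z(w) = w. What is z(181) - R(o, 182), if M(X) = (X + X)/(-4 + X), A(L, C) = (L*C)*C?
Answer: 2293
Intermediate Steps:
A(L, C) = L*C² (A(L, C) = (C*L)*C = L*C²)
o = 20 (o = -60 + 80 = 20)
M(X) = 2*X/(-4 + X) (M(X) = (2*X)/(-4 + X) = 2*X/(-4 + X))
R(B, K) = -528*B/5 (R(B, K) = (2*(-1)/(-4 - 1) - 7)*(B*(-4)²) = (2*(-1)/(-5) - 7)*(B*16) = (2*(-1)*(-⅕) - 7)*(16*B) = (⅖ - 7)*(16*B) = -528*B/5)
z(181) - R(o, 182) = 181 - (-528)*20/5 = 181 - 1*(-2112) = 181 + 2112 = 2293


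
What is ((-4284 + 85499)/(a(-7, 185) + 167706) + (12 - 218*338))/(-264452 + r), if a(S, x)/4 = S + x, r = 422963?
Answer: -12407609681/26696105598 ≈ -0.46477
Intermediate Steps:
a(S, x) = 4*S + 4*x (a(S, x) = 4*(S + x) = 4*S + 4*x)
((-4284 + 85499)/(a(-7, 185) + 167706) + (12 - 218*338))/(-264452 + r) = ((-4284 + 85499)/((4*(-7) + 4*185) + 167706) + (12 - 218*338))/(-264452 + 422963) = (81215/((-28 + 740) + 167706) + (12 - 73684))/158511 = (81215/(712 + 167706) - 73672)*(1/158511) = (81215/168418 - 73672)*(1/158511) = -12407609681/168418*1/158511 = -12407609681/26696105598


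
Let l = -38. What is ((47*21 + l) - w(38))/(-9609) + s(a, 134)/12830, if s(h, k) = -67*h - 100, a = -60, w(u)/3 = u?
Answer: 2695423/12328347 ≈ 0.21864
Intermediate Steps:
w(u) = 3*u
s(h, k) = -100 - 67*h
((47*21 + l) - w(38))/(-9609) + s(a, 134)/12830 = ((47*21 - 38) - 3*38)/(-9609) + (-100 - 67*(-60))/12830 = ((987 - 38) - 1*114)*(-1/9609) + (-100 + 4020)*(1/12830) = (949 - 114)*(-1/9609) + 3920*(1/12830) = 835*(-1/9609) + 392/1283 = -835/9609 + 392/1283 = 2695423/12328347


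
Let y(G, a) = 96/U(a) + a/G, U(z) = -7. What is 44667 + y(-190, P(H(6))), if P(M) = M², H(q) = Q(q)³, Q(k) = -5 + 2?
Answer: 59383767/1330 ≈ 44649.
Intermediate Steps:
Q(k) = -3
H(q) = -27 (H(q) = (-3)³ = -27)
y(G, a) = -96/7 + a/G (y(G, a) = 96/(-7) + a/G = 96*(-⅐) + a/G = -96/7 + a/G)
44667 + y(-190, P(H(6))) = 44667 + (-96/7 + (-27)²/(-190)) = 44667 + (-96/7 + 729*(-1/190)) = 44667 + (-96/7 - 729/190) = 44667 - 23343/1330 = 59383767/1330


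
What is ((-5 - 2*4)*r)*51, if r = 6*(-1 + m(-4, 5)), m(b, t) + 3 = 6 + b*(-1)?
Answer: -23868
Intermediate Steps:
m(b, t) = 3 - b (m(b, t) = -3 + (6 + b*(-1)) = -3 + (6 - b) = 3 - b)
r = 36 (r = 6*(-1 + (3 - 1*(-4))) = 6*(-1 + (3 + 4)) = 6*(-1 + 7) = 6*6 = 36)
((-5 - 2*4)*r)*51 = ((-5 - 2*4)*36)*51 = ((-5 - 8)*36)*51 = -13*36*51 = -468*51 = -23868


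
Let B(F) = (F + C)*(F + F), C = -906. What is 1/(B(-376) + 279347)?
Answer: 1/1243411 ≈ 8.0424e-7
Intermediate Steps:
B(F) = 2*F*(-906 + F) (B(F) = (F - 906)*(F + F) = (-906 + F)*(2*F) = 2*F*(-906 + F))
1/(B(-376) + 279347) = 1/(2*(-376)*(-906 - 376) + 279347) = 1/(2*(-376)*(-1282) + 279347) = 1/(964064 + 279347) = 1/1243411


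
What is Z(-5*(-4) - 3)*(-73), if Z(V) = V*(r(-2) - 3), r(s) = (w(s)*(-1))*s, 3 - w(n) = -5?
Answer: -16133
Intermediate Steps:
w(n) = 8 (w(n) = 3 - 1*(-5) = 3 + 5 = 8)
r(s) = -8*s (r(s) = (8*(-1))*s = -8*s)
Z(V) = 13*V (Z(V) = V*(-8*(-2) - 3) = V*(16 - 3) = V*13 = 13*V)
Z(-5*(-4) - 3)*(-73) = (13*(-5*(-4) - 3))*(-73) = (13*(20 - 3))*(-73) = (13*17)*(-73) = 221*(-73) = -16133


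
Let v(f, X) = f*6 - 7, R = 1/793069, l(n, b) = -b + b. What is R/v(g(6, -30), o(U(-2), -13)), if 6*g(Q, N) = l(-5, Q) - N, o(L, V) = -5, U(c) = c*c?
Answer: 1/18240587 ≈ 5.4823e-8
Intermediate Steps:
l(n, b) = 0
U(c) = c**2
g(Q, N) = -N/6 (g(Q, N) = (0 - N)/6 = (-N)/6 = -N/6)
R = 1/793069 ≈ 1.2609e-6
v(f, X) = -7 + 6*f (v(f, X) = 6*f - 7 = -7 + 6*f)
R/v(g(6, -30), o(U(-2), -13)) = 1/(793069*(-7 + 6*(-1/6*(-30)))) = 1/(793069*(-7 + 6*5)) = 1/(793069*(-7 + 30)) = (1/793069)/23 = (1/793069)*(1/23) = 1/18240587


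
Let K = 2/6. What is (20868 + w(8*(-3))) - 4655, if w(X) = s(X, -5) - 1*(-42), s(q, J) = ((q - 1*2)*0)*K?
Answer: 16255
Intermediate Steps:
K = ⅓ (K = 2*(⅙) = ⅓ ≈ 0.33333)
s(q, J) = 0 (s(q, J) = ((q - 1*2)*0)*(⅓) = ((q - 2)*0)*(⅓) = ((-2 + q)*0)*(⅓) = 0*(⅓) = 0)
w(X) = 42 (w(X) = 0 - 1*(-42) = 0 + 42 = 42)
(20868 + w(8*(-3))) - 4655 = (20868 + 42) - 4655 = 20910 - 4655 = 16255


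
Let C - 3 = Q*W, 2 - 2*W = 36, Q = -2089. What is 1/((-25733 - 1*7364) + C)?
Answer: 1/2419 ≈ 0.00041339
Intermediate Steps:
W = -17 (W = 1 - ½*36 = 1 - 18 = -17)
C = 35516 (C = 3 - 2089*(-17) = 3 + 35513 = 35516)
1/((-25733 - 1*7364) + C) = 1/((-25733 - 1*7364) + 35516) = 1/((-25733 - 7364) + 35516) = 1/(-33097 + 35516) = 1/2419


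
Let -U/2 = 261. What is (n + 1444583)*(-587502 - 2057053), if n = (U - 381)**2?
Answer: -5976673143560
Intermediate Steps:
U = -522 (U = -2*261 = -522)
n = 815409 (n = (-522 - 381)**2 = (-903)**2 = 815409)
(n + 1444583)*(-587502 - 2057053) = (815409 + 1444583)*(-587502 - 2057053) = 2259992*(-2644555) = -5976673143560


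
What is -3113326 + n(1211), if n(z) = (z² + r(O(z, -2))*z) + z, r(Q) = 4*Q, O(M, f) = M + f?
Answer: 4210802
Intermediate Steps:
n(z) = z + z² + z*(-8 + 4*z) (n(z) = (z² + (4*(z - 2))*z) + z = (z² + (4*(-2 + z))*z) + z = (z² + (-8 + 4*z)*z) + z = (z² + z*(-8 + 4*z)) + z = z + z² + z*(-8 + 4*z))
-3113326 + n(1211) = -3113326 + 1211*(-7 + 5*1211) = -3113326 + 1211*(-7 + 6055) = -3113326 + 1211*6048 = -3113326 + 7324128 = 4210802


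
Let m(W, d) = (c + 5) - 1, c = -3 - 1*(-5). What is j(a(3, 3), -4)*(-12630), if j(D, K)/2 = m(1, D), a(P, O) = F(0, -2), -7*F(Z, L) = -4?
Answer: -151560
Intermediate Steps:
F(Z, L) = 4/7 (F(Z, L) = -1/7*(-4) = 4/7)
a(P, O) = 4/7
c = 2 (c = -3 + 5 = 2)
m(W, d) = 6 (m(W, d) = (2 + 5) - 1 = 7 - 1 = 6)
j(D, K) = 12 (j(D, K) = 2*6 = 12)
j(a(3, 3), -4)*(-12630) = 12*(-12630) = -151560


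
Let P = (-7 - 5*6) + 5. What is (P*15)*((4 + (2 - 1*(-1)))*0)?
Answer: 0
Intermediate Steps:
P = -32 (P = (-7 - 30) + 5 = -37 + 5 = -32)
(P*15)*((4 + (2 - 1*(-1)))*0) = (-32*15)*((4 + (2 - 1*(-1)))*0) = -480*(4 + (2 + 1))*0 = -480*(4 + 3)*0 = -3360*0 = -480*0 = 0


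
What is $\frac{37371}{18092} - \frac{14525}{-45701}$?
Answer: $\frac{1970678371}{826822492} \approx 2.3834$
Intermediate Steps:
$\frac{37371}{18092} - \frac{14525}{-45701} = 37371 \cdot \frac{1}{18092} - - \frac{14525}{45701} = \frac{37371}{18092} + \frac{14525}{45701} = \frac{1970678371}{826822492}$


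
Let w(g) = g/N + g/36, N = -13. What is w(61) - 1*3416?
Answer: -1600091/468 ≈ -3419.0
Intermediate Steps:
w(g) = -23*g/468 (w(g) = g/(-13) + g/36 = g*(-1/13) + g*(1/36) = -g/13 + g/36 = -23*g/468)
w(61) - 1*3416 = -23/468*61 - 1*3416 = -1403/468 - 3416 = -1600091/468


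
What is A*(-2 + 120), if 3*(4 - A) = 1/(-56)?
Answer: 39707/84 ≈ 472.70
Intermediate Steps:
A = 673/168 (A = 4 - ⅓/(-56) = 4 - ⅓*(-1/56) = 4 + 1/168 = 673/168 ≈ 4.0060)
A*(-2 + 120) = 673*(-2 + 120)/168 = (673/168)*118 = 39707/84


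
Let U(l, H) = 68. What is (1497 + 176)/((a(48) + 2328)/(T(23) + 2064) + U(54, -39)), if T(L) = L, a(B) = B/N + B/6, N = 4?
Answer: 3491551/144264 ≈ 24.203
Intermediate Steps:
a(B) = 5*B/12 (a(B) = B/4 + B/6 = 5*B/12)
(1497 + 176)/((a(48) + 2328)/(T(23) + 2064) + U(54, -39)) = (1497 + 176)/(((5/12)*48 + 2328)/(23 + 2064) + 68) = 1673/((20 + 2328)/2087 + 68) = 1673/(2348*(1/2087) + 68) = 1673/(2348/2087 + 68) = 1673/(144264/2087) = 1673*(2087/144264) = 3491551/144264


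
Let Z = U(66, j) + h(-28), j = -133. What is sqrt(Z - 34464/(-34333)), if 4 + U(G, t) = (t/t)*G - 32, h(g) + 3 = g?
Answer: sqrt(4497623)/34333 ≈ 0.061770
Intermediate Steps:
h(g) = -3 + g
U(G, t) = -36 + G (U(G, t) = -4 + ((t/t)*G - 32) = -4 + (1*G - 32) = -4 + (G - 32) = -4 + (-32 + G) = -36 + G)
Z = -1 (Z = (-36 + 66) + (-3 - 28) = 30 - 31 = -1)
sqrt(Z - 34464/(-34333)) = sqrt(-1 - 34464/(-34333)) = sqrt(-1 - 34464*(-1/34333)) = sqrt(-1 + 34464/34333) = sqrt(131/34333) = sqrt(4497623)/34333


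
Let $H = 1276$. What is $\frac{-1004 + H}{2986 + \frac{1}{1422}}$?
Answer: $\frac{386784}{4246093} \approx 0.091092$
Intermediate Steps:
$\frac{-1004 + H}{2986 + \frac{1}{1422}} = \frac{-1004 + 1276}{2986 + \frac{1}{1422}} = \frac{272}{2986 + \frac{1}{1422}} = \frac{272}{\frac{4246093}{1422}} = 272 \cdot \frac{1422}{4246093} = \frac{386784}{4246093}$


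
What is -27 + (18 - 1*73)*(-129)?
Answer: 7068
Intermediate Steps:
-27 + (18 - 1*73)*(-129) = -27 + (18 - 73)*(-129) = -27 - 55*(-129) = -27 + 7095 = 7068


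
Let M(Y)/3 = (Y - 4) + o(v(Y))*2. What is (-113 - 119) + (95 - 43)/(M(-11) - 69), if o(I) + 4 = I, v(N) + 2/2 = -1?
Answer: -17426/75 ≈ -232.35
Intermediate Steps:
v(N) = -2 (v(N) = -1 - 1 = -2)
o(I) = -4 + I
M(Y) = -48 + 3*Y (M(Y) = 3*((Y - 4) + (-4 - 2)*2) = 3*((-4 + Y) - 6*2) = 3*((-4 + Y) - 12) = 3*(-16 + Y) = -48 + 3*Y)
(-113 - 119) + (95 - 43)/(M(-11) - 69) = (-113 - 119) + (95 - 43)/((-48 + 3*(-11)) - 69) = -232 + 52/((-48 - 33) - 69) = -232 + 52/(-81 - 69) = -232 + 52/(-150) = -232 + 52*(-1/150) = -232 - 26/75 = -17426/75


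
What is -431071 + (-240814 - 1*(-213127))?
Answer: -458758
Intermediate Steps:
-431071 + (-240814 - 1*(-213127)) = -431071 + (-240814 + 213127) = -431071 - 27687 = -458758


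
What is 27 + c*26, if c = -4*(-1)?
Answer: 131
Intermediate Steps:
c = 4
27 + c*26 = 27 + 4*26 = 27 + 104 = 131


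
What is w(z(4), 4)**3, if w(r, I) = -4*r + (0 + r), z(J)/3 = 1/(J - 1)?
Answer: -27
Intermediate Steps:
z(J) = 3/(-1 + J) (z(J) = 3/(J - 1) = 3/(-1 + J))
w(r, I) = -3*r (w(r, I) = -4*r + r = -3*r)
w(z(4), 4)**3 = (-9/(-1 + 4))**3 = (-9/3)**3 = (-3*1)**3 = (-3)**3 = -27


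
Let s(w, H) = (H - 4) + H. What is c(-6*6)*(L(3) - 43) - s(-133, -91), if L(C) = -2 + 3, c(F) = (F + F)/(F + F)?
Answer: 144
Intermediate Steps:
s(w, H) = -4 + 2*H (s(w, H) = (-4 + H) + H = -4 + 2*H)
c(F) = 1 (c(F) = (2*F)/((2*F)) = (2*F)*(1/(2*F)) = 1)
L(C) = 1
c(-6*6)*(L(3) - 43) - s(-133, -91) = 1*(1 - 43) - (-4 + 2*(-91)) = 1*(-42) - (-4 - 182) = -42 - 1*(-186) = -42 + 186 = 144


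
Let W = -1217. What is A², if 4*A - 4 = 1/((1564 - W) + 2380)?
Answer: 426216025/426174736 ≈ 1.0001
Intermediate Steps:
A = 20645/20644 (A = 1 + 1/(4*((1564 - 1*(-1217)) + 2380)) = 1 + 1/(4*((1564 + 1217) + 2380)) = 1 + 1/(4*(2781 + 2380)) = 1 + (¼)/5161 = 1 + (¼)*(1/5161) = 1 + 1/20644 = 20645/20644 ≈ 1.0000)
A² = (20645/20644)² = 426216025/426174736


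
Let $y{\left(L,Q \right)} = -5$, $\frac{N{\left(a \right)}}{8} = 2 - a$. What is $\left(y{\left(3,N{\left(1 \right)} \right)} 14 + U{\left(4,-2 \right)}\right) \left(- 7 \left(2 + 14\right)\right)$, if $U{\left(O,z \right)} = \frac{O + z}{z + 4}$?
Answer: $7728$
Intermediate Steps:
$N{\left(a \right)} = 16 - 8 a$ ($N{\left(a \right)} = 8 \left(2 - a\right) = 16 - 8 a$)
$U{\left(O,z \right)} = \frac{O + z}{4 + z}$
$\left(y{\left(3,N{\left(1 \right)} \right)} 14 + U{\left(4,-2 \right)}\right) \left(- 7 \left(2 + 14\right)\right) = \left(\left(-5\right) 14 + \frac{4 - 2}{4 - 2}\right) \left(- 7 \left(2 + 14\right)\right) = \left(-70 + \frac{1}{2} \cdot 2\right) \left(\left(-7\right) 16\right) = \left(-70 + \frac{1}{2} \cdot 2\right) \left(-112\right) = \left(-70 + 1\right) \left(-112\right) = \left(-69\right) \left(-112\right) = 7728$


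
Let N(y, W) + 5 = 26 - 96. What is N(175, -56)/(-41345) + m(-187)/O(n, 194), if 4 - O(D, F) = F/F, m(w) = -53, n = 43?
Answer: -438212/24807 ≈ -17.665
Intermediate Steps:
O(D, F) = 3 (O(D, F) = 4 - F/F = 4 - 1*1 = 4 - 1 = 3)
N(y, W) = -75 (N(y, W) = -5 + (26 - 96) = -5 - 70 = -75)
N(175, -56)/(-41345) + m(-187)/O(n, 194) = -75/(-41345) - 53/3 = -75*(-1/41345) - 53*⅓ = 15/8269 - 53/3 = -438212/24807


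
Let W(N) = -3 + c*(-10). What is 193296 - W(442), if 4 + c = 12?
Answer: 193379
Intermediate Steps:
c = 8 (c = -4 + 12 = 8)
W(N) = -83 (W(N) = -3 + 8*(-10) = -3 - 80 = -83)
193296 - W(442) = 193296 - 1*(-83) = 193296 + 83 = 193379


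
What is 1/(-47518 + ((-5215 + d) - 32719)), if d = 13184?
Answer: -1/72268 ≈ -1.3837e-5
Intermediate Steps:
1/(-47518 + ((-5215 + d) - 32719)) = 1/(-47518 + ((-5215 + 13184) - 32719)) = 1/(-47518 + (7969 - 32719)) = 1/(-47518 - 24750) = 1/(-72268) = -1/72268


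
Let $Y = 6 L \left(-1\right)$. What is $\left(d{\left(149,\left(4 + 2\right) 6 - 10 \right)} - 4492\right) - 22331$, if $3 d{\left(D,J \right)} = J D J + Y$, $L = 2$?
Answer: $\frac{20243}{3} \approx 6747.7$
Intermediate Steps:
$Y = -12$ ($Y = 6 \cdot 2 \left(-1\right) = 12 \left(-1\right) = -12$)
$d{\left(D,J \right)} = -4 + \frac{D J^{2}}{3}$ ($d{\left(D,J \right)} = \frac{J D J - 12}{3} = \frac{D J J - 12}{3} = \frac{D J^{2} - 12}{3} = \frac{-12 + D J^{2}}{3} = -4 + \frac{D J^{2}}{3}$)
$\left(d{\left(149,\left(4 + 2\right) 6 - 10 \right)} - 4492\right) - 22331 = \left(\left(-4 + \frac{1}{3} \cdot 149 \left(\left(4 + 2\right) 6 - 10\right)^{2}\right) - 4492\right) - 22331 = \left(\left(-4 + \frac{1}{3} \cdot 149 \left(6 \cdot 6 - 10\right)^{2}\right) - 4492\right) - 22331 = \left(\left(-4 + \frac{1}{3} \cdot 149 \left(36 - 10\right)^{2}\right) - 4492\right) - 22331 = \left(\left(-4 + \frac{1}{3} \cdot 149 \cdot 26^{2}\right) - 4492\right) - 22331 = \left(\left(-4 + \frac{1}{3} \cdot 149 \cdot 676\right) - 4492\right) - 22331 = \left(\left(-4 + \frac{100724}{3}\right) - 4492\right) - 22331 = \left(\frac{100712}{3} - 4492\right) - 22331 = \frac{87236}{3} - 22331 = \frac{20243}{3}$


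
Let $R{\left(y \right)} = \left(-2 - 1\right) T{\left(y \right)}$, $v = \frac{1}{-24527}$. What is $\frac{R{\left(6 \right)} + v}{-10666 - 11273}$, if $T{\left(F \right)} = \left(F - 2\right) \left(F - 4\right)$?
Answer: $\frac{588649}{538097853} \approx 0.0010939$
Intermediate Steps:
$v = - \frac{1}{24527} \approx -4.0771 \cdot 10^{-5}$
$T{\left(F \right)} = \left(-4 + F\right) \left(-2 + F\right)$ ($T{\left(F \right)} = \left(-2 + F\right) \left(-4 + F\right) = \left(-4 + F\right) \left(-2 + F\right)$)
$R{\left(y \right)} = -24 - 3 y^{2} + 18 y$ ($R{\left(y \right)} = \left(-2 - 1\right) \left(8 + y^{2} - 6 y\right) = - 3 \left(8 + y^{2} - 6 y\right) = -24 - 3 y^{2} + 18 y$)
$\frac{R{\left(6 \right)} + v}{-10666 - 11273} = \frac{\left(-24 - 3 \cdot 6^{2} + 18 \cdot 6\right) - \frac{1}{24527}}{-10666 - 11273} = \frac{\left(-24 - 108 + 108\right) - \frac{1}{24527}}{-21939} = \left(\left(-24 - 108 + 108\right) - \frac{1}{24527}\right) \left(- \frac{1}{21939}\right) = \left(-24 - \frac{1}{24527}\right) \left(- \frac{1}{21939}\right) = \left(- \frac{588649}{24527}\right) \left(- \frac{1}{21939}\right) = \frac{588649}{538097853}$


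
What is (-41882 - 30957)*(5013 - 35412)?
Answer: 2214232761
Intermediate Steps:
(-41882 - 30957)*(5013 - 35412) = -72839*(-30399) = 2214232761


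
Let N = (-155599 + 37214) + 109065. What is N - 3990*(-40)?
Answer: 150280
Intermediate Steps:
N = -9320 (N = -118385 + 109065 = -9320)
N - 3990*(-40) = -9320 - 3990*(-40) = -9320 + 159600 = 150280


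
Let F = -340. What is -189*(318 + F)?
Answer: 4158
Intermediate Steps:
-189*(318 + F) = -189*(318 - 340) = -189*(-22) = 4158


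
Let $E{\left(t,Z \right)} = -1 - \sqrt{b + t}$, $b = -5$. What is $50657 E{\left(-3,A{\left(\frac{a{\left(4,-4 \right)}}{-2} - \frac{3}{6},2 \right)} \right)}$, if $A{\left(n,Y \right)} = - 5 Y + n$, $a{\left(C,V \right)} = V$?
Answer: $-50657 - 101314 i \sqrt{2} \approx -50657.0 - 1.4328 \cdot 10^{5} i$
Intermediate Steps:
$A{\left(n,Y \right)} = n - 5 Y$
$E{\left(t,Z \right)} = -1 - \sqrt{-5 + t}$
$50657 E{\left(-3,A{\left(\frac{a{\left(4,-4 \right)}}{-2} - \frac{3}{6},2 \right)} \right)} = 50657 \left(-1 - \sqrt{-5 - 3}\right) = 50657 \left(-1 - \sqrt{-8}\right) = 50657 \left(-1 - 2 i \sqrt{2}\right) = -50657 - 101314 i \sqrt{2}$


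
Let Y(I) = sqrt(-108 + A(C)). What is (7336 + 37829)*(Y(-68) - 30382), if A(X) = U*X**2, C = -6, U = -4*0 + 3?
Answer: -1372203030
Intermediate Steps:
U = 3 (U = 0 + 3 = 3)
A(X) = 3*X**2
Y(I) = 0 (Y(I) = sqrt(-108 + 3*(-6)**2) = sqrt(-108 + 3*36) = sqrt(-108 + 108) = sqrt(0) = 0)
(7336 + 37829)*(Y(-68) - 30382) = (7336 + 37829)*(0 - 30382) = 45165*(-30382) = -1372203030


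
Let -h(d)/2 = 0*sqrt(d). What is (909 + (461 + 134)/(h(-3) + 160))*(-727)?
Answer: -21233489/32 ≈ -6.6355e+5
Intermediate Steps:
h(d) = 0 (h(d) = -0*sqrt(d) = -2*0 = 0)
(909 + (461 + 134)/(h(-3) + 160))*(-727) = (909 + (461 + 134)/(0 + 160))*(-727) = (909 + 595/160)*(-727) = (909 + 595*(1/160))*(-727) = (909 + 119/32)*(-727) = (29207/32)*(-727) = -21233489/32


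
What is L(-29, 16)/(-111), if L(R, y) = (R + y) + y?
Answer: -1/37 ≈ -0.027027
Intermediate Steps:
L(R, y) = R + 2*y
L(-29, 16)/(-111) = (-29 + 2*16)/(-111) = (-29 + 32)*(-1/111) = 3*(-1/111) = -1/37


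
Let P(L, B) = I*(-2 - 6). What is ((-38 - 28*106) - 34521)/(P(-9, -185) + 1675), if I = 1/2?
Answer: -12509/557 ≈ -22.458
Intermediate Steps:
I = ½ ≈ 0.50000
P(L, B) = -4 (P(L, B) = (-2 - 6)/2 = (½)*(-8) = -4)
((-38 - 28*106) - 34521)/(P(-9, -185) + 1675) = ((-38 - 28*106) - 34521)/(-4 + 1675) = ((-38 - 2968) - 34521)/1671 = (-3006 - 34521)*(1/1671) = -37527*1/1671 = -12509/557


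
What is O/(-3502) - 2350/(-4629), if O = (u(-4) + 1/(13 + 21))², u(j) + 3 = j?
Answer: 9253526899/18739636248 ≈ 0.49379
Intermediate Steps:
u(j) = -3 + j
O = 56169/1156 (O = ((-3 - 4) + 1/(13 + 21))² = (-7 + 1/34)² = (-237/34)² = 56169/1156 ≈ 48.589)
O/(-3502) - 2350/(-4629) = (56169/1156)/(-3502) - 2350/(-4629) = (56169/1156)*(-1/3502) - 2350*(-1/4629) = -56169/4048312 + 2350/4629 = 9253526899/18739636248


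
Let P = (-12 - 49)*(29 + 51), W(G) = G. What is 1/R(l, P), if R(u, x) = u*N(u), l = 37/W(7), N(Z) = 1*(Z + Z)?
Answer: 49/2738 ≈ 0.017896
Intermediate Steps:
N(Z) = 2*Z (N(Z) = 1*(2*Z) = 2*Z)
l = 37/7 ≈ 5.2857
P = -4880 (P = -61*80 = -4880)
R(u, x) = 2*u² (R(u, x) = u*(2*u) = 2*u²)
1/R(l, P) = 1/(2*(37/7)²) = 1/(2*(1369/49)) = 1/(2738/49) = 49/2738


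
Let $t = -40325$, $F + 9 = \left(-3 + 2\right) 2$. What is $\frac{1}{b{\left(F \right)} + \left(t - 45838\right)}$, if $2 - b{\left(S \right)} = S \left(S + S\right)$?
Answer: $- \frac{1}{86403} \approx -1.1574 \cdot 10^{-5}$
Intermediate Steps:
$F = -11$ ($F = -9 + \left(-3 + 2\right) 2 = -9 - 2 = -11$)
$b{\left(S \right)} = 2 - 2 S^{2}$ ($b{\left(S \right)} = 2 - S \left(S + S\right) = 2 - S 2 S = 2 - 2 S^{2}$)
$\frac{1}{b{\left(F \right)} + \left(t - 45838\right)} = \frac{1}{\left(2 - 2 \left(-11\right)^{2}\right) - 86163} = \frac{1}{\left(2 - 242\right) - 86163} = \frac{1}{-240 - 86163} = \frac{1}{-86403} = - \frac{1}{86403}$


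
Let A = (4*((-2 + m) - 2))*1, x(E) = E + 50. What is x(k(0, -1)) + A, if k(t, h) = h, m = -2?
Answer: 25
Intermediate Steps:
x(E) = 50 + E
A = -24 (A = (4*((-2 - 2) - 2))*1 = (4*(-4 - 2))*1 = (4*(-6))*1 = -24*1 = -24)
x(k(0, -1)) + A = (50 - 1) - 24 = 49 - 24 = 25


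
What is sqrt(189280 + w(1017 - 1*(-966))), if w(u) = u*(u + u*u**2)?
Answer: sqrt(15462900901090) ≈ 3.9323e+6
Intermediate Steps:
w(u) = u*(u + u**3)
sqrt(189280 + w(1017 - 1*(-966))) = sqrt(189280 + ((1017 - 1*(-966))**2 + (1017 - 1*(-966))**4)) = sqrt(189280 + ((1017 + 966)**2 + (1017 + 966)**4)) = sqrt(189280 + (1983**2 + 1983**4)) = sqrt(189280 + (3932289 + 15462896779521)) = sqrt(189280 + 15462900711810) = sqrt(15462900901090)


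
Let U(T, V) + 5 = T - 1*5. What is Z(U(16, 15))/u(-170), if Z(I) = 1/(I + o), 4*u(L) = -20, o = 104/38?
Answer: -19/830 ≈ -0.022892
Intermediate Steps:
o = 52/19 (o = 104*(1/38) = 52/19 ≈ 2.7368)
u(L) = -5 (u(L) = (¼)*(-20) = -5)
U(T, V) = -10 + T (U(T, V) = -5 + (T - 1*5) = -5 + (T - 5) = -5 + (-5 + T) = -10 + T)
Z(I) = 1/(52/19 + I) (Z(I) = 1/(I + 52/19) = 1/(52/19 + I))
Z(U(16, 15))/u(-170) = (19/(52 + 19*(-10 + 16)))/(-5) = (19/(52 + 19*6))*(-⅕) = (19/(52 + 114))*(-⅕) = (19/166)*(-⅕) = -19/830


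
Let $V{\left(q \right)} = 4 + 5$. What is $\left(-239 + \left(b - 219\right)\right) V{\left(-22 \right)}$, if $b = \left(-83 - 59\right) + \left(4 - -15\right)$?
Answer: $-5229$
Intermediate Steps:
$V{\left(q \right)} = 9$
$b = -123$ ($b = -142 + \left(4 + 15\right) = -142 + 19 = -123$)
$\left(-239 + \left(b - 219\right)\right) V{\left(-22 \right)} = \left(-239 - 342\right) 9 = \left(-581\right) 9 = -5229$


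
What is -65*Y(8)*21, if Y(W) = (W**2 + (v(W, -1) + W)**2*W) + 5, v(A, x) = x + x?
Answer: -487305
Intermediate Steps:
v(A, x) = 2*x
Y(W) = 5 + W**2 + W*(-2 + W)**2 (Y(W) = (W**2 + (2*(-1) + W)**2*W) + 5 = (W**2 + (-2 + W)**2*W) + 5 = (W**2 + W*(-2 + W)**2) + 5 = 5 + W**2 + W*(-2 + W)**2)
-65*Y(8)*21 = -65*(5 + 8**2 + 8*(-2 + 8)**2)*21 = -65*(5 + 64 + 8*6**2)*21 = -65*(5 + 64 + 8*36)*21 = -65*(5 + 64 + 288)*21 = -65*357*21 = -23205*21 = -487305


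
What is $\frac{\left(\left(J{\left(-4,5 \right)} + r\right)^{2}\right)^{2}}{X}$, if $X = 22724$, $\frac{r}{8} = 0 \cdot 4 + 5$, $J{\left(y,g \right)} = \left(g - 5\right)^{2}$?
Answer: $\frac{640000}{5681} \approx 112.66$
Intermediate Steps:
$J{\left(y,g \right)} = \left(-5 + g\right)^{2}$
$r = 40$ ($r = 8 \left(0 \cdot 4 + 5\right) = 8 \left(0 + 5\right) = 8 \cdot 5 = 40$)
$\frac{\left(\left(J{\left(-4,5 \right)} + r\right)^{2}\right)^{2}}{X} = \frac{\left(\left(\left(-5 + 5\right)^{2} + 40\right)^{2}\right)^{2}}{22724} = \left(\left(0^{2} + 40\right)^{2}\right)^{2} \cdot \frac{1}{22724} = \left(\left(0 + 40\right)^{2}\right)^{2} \cdot \frac{1}{22724} = \left(40^{2}\right)^{2} \cdot \frac{1}{22724} = 1600^{2} \cdot \frac{1}{22724} = 2560000 \cdot \frac{1}{22724} = \frac{640000}{5681}$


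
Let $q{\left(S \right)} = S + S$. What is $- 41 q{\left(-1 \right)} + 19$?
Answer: $101$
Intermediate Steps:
$q{\left(S \right)} = 2 S$
$- 41 q{\left(-1 \right)} + 19 = - 41 \cdot 2 \left(-1\right) + 19 = \left(-41\right) \left(-2\right) + 19 = 82 + 19 = 101$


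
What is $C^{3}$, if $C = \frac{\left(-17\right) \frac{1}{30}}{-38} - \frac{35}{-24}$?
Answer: $\frac{37899197279}{11852352000} \approx 3.1976$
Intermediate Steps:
$C = \frac{3359}{2280}$ ($C = \left(-17\right) \frac{1}{30} \left(- \frac{1}{38}\right) - - \frac{35}{24} = \left(- \frac{17}{30}\right) \left(- \frac{1}{38}\right) + \frac{35}{24} = \frac{17}{1140} + \frac{35}{24} = \frac{3359}{2280} \approx 1.4732$)
$C^{3} = \left(\frac{3359}{2280}\right)^{3} = \frac{37899197279}{11852352000}$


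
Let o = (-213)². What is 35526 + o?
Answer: 80895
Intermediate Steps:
o = 45369
35526 + o = 35526 + 45369 = 80895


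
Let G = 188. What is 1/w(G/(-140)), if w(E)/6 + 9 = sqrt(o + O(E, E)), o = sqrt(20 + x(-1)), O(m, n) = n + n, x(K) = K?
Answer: -1/(54 - 6*sqrt(-94/35 + sqrt(19))) ≈ -0.021627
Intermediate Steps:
O(m, n) = 2*n
o = sqrt(19) (o = sqrt(20 - 1) = sqrt(19) ≈ 4.3589)
w(E) = -54 + 6*sqrt(sqrt(19) + 2*E)
1/w(G/(-140)) = 1/(-54 + 6*sqrt(sqrt(19) + 2*(188/(-140)))) = 1/(-54 + 6*sqrt(sqrt(19) + 2*(188*(-1/140)))) = 1/(-54 + 6*sqrt(sqrt(19) + 2*(-47/35))) = 1/(-54 + 6*sqrt(sqrt(19) - 94/35)) = 1/(-54 + 6*sqrt(-94/35 + sqrt(19)))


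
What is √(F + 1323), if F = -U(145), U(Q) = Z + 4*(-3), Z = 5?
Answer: √1330 ≈ 36.469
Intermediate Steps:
U(Q) = -7 (U(Q) = 5 + 4*(-3) = 5 - 12 = -7)
F = 7 (F = -1*(-7) = 7)
√(F + 1323) = √(7 + 1323) = √1330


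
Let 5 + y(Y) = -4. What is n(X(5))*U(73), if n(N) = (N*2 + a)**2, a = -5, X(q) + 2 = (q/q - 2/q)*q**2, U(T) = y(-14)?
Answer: -3969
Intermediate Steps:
y(Y) = -9 (y(Y) = -5 - 4 = -9)
U(T) = -9
X(q) = -2 + q**2*(1 - 2/q) (X(q) = -2 + (q/q - 2/q)*q**2 = -2 + (1 - 2/q)*q**2 = -2 + q**2*(1 - 2/q))
n(N) = (-5 + 2*N)**2 (n(N) = (N*2 - 5)**2 = (2*N - 5)**2 = (-5 + 2*N)**2)
n(X(5))*U(73) = (-5 + 2*(-2 + 5**2 - 2*5))**2*(-9) = (-5 + 2*(-2 + 25 - 10))**2*(-9) = (-5 + 2*13)**2*(-9) = (-5 + 26)**2*(-9) = 21**2*(-9) = 441*(-9) = -3969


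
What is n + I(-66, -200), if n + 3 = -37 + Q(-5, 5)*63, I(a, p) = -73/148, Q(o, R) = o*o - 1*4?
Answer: 189811/148 ≈ 1282.5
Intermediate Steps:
Q(o, R) = -4 + o² (Q(o, R) = o² - 4 = -4 + o²)
I(a, p) = -73/148 (I(a, p) = -73*1/148 = -73/148)
n = 1283 (n = -3 + (-37 + (-4 + (-5)²)*63) = -3 + (-37 + (-4 + 25)*63) = -3 + (-37 + 21*63) = -3 + (-37 + 1323) = -3 + 1286 = 1283)
n + I(-66, -200) = 1283 - 73/148 = 189811/148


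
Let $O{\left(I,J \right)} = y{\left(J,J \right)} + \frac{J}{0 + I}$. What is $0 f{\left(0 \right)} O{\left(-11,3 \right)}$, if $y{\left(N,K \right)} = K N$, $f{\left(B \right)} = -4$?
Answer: $0$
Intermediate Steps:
$O{\left(I,J \right)} = J^{2} + \frac{J}{I}$ ($O{\left(I,J \right)} = J J + \frac{J}{0 + I} = J^{2} + \frac{J}{I}$)
$0 f{\left(0 \right)} O{\left(-11,3 \right)} = 0 \left(-4\right) \left(3^{2} + \frac{3}{-11}\right) = 0 \left(9 + 3 \left(- \frac{1}{11}\right)\right) = 0 \left(9 - \frac{3}{11}\right) = 0 \cdot \frac{96}{11} = 0$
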